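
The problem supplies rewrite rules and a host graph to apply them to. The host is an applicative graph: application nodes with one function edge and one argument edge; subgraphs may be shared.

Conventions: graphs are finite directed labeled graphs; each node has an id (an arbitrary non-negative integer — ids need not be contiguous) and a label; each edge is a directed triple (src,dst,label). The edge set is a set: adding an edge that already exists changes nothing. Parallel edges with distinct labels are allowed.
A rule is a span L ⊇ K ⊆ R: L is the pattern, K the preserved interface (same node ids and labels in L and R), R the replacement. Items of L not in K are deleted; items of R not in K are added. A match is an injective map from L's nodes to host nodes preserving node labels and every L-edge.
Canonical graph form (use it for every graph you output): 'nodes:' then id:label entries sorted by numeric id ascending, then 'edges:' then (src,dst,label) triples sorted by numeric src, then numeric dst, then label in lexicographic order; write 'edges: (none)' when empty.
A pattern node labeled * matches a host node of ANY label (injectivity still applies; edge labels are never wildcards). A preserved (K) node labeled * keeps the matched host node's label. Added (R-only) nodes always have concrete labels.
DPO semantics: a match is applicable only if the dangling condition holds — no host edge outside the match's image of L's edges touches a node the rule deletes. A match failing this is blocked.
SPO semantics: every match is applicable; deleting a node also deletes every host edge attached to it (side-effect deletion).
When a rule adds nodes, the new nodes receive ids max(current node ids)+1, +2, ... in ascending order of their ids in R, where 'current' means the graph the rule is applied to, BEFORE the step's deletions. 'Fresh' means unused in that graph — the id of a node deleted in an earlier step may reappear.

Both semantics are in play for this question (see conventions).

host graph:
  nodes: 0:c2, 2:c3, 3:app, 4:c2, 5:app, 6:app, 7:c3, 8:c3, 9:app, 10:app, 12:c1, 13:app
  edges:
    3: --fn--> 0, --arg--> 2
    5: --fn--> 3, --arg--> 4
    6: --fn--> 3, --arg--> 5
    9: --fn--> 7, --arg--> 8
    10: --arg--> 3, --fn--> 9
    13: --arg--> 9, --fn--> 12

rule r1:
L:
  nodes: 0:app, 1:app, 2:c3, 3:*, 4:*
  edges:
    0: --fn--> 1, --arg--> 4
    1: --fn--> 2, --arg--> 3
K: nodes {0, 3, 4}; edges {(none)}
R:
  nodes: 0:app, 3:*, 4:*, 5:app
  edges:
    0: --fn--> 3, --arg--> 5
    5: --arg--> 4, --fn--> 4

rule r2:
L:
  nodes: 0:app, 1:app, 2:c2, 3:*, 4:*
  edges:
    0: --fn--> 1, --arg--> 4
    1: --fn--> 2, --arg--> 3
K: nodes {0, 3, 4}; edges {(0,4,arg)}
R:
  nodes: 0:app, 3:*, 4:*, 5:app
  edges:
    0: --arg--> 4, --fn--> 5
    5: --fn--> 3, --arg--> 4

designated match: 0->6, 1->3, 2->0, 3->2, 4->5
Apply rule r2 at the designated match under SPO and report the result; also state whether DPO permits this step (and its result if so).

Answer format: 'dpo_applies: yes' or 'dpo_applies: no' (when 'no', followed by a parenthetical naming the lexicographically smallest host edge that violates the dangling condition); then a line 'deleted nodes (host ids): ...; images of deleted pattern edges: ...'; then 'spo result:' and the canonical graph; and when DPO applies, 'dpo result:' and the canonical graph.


dpo_applies: no
(the rule deletes node 3, which keeps host edge (5,3,fn) outside the match image — the dangling condition fails, DPO blocks; SPO proceeds and side-deletes such edges)
deleted nodes (host ids): 0, 3; images of deleted pattern edges: (3,0,fn); (3,2,arg); (6,3,fn)
spo result:
nodes: 2:c3, 4:c2, 5:app, 6:app, 7:c3, 8:c3, 9:app, 10:app, 12:c1, 13:app, 14:app
edges: (5,4,arg); (6,5,arg); (6,14,fn); (9,7,fn); (9,8,arg); (10,9,fn); (13,9,arg); (13,12,fn); (14,2,fn); (14,5,arg)


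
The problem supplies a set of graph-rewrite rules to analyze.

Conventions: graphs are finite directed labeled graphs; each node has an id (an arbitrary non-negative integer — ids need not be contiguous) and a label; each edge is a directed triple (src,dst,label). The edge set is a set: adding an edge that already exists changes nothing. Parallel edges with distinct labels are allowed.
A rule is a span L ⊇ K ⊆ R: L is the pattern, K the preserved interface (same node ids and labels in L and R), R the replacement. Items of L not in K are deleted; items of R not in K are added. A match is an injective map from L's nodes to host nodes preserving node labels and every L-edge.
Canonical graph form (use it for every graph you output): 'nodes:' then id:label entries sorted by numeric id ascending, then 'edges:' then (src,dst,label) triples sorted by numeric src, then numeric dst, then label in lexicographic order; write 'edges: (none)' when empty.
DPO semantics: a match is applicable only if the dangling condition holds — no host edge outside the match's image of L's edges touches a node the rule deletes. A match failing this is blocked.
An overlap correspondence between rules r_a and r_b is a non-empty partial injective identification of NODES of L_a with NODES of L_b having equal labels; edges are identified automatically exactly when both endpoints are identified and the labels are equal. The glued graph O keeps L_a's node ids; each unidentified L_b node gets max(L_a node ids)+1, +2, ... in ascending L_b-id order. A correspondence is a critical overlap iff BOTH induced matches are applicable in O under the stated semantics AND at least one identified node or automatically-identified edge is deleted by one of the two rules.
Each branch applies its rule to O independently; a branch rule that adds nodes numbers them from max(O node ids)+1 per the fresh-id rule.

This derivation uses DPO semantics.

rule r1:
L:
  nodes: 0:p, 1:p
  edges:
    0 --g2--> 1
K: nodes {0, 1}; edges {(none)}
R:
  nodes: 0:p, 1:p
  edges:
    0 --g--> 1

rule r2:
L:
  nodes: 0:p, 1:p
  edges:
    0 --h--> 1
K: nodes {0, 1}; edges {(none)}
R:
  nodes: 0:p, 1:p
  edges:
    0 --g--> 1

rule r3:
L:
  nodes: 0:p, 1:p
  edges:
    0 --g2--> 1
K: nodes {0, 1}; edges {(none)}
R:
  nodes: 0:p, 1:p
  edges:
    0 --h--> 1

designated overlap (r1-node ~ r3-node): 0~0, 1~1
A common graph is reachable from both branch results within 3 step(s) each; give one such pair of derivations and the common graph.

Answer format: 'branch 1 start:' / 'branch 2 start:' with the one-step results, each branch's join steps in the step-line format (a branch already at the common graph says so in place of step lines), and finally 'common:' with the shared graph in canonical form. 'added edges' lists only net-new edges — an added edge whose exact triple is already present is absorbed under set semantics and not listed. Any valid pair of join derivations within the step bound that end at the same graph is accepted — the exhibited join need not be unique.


branch 1 start:
nodes: 0:p, 1:p
edges: (0,1,g)
branch 2 start:
nodes: 0:p, 1:p
edges: (0,1,h)
branch 1: already at the common graph (0 steps)
branch 2 step 1: rule r2; match: 0->0, 1->1; deleted nodes (none); deleted edges (0,1,h); added nodes (none); added edges (0,1,g); result: nodes: 0:p, 1:p edges: (0,1,g)
common:
nodes: 0:p, 1:p
edges: (0,1,g)


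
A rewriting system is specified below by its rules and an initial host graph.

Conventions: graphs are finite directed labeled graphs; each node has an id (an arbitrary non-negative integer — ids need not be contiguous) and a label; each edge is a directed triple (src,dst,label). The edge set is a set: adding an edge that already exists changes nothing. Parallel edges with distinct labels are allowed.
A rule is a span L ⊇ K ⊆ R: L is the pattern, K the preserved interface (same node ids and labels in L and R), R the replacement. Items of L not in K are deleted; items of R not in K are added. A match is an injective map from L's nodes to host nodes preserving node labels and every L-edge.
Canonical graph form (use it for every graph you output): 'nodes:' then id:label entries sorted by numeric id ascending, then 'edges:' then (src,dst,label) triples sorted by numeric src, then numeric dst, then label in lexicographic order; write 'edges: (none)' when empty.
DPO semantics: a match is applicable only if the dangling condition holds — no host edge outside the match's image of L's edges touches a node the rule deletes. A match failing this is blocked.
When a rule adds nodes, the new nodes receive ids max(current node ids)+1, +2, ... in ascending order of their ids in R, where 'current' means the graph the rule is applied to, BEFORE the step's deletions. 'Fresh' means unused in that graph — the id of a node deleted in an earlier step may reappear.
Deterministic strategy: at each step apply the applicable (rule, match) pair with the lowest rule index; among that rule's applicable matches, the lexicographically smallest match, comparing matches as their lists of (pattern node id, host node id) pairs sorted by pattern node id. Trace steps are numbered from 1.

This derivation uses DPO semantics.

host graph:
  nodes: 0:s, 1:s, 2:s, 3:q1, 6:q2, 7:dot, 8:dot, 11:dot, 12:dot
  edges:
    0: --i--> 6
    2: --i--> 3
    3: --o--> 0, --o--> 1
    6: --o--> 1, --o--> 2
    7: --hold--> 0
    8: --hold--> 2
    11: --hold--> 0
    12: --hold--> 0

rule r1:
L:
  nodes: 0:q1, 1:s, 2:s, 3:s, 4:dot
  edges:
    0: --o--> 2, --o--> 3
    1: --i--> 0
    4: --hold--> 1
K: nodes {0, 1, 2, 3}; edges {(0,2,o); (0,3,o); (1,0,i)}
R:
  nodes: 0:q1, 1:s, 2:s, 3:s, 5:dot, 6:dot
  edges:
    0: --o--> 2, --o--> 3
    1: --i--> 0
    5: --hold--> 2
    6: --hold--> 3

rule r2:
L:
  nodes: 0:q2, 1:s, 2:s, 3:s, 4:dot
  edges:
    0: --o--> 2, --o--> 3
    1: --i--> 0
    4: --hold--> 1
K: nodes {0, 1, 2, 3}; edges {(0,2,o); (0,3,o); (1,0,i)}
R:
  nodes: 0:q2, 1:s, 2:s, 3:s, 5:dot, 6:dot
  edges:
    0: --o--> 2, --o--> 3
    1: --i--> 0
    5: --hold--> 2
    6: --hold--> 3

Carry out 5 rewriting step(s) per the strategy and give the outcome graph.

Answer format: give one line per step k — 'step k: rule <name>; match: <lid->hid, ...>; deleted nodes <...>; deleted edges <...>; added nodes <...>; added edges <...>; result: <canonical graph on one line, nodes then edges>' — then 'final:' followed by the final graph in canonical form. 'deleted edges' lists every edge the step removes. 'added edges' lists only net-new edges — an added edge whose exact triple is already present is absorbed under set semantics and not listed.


step 1: rule r1; match: 0->3, 1->2, 2->0, 3->1, 4->8; deleted nodes 8; deleted edges (8,2,hold); added nodes 13, 14; added edges (13,0,hold); (14,1,hold); result: nodes: 0:s, 1:s, 2:s, 3:q1, 6:q2, 7:dot, 11:dot, 12:dot, 13:dot, 14:dot edges: (0,6,i); (2,3,i); (3,0,o); (3,1,o); (6,1,o); (6,2,o); (7,0,hold); (11,0,hold); (12,0,hold); (13,0,hold); (14,1,hold)
step 2: rule r2; match: 0->6, 1->0, 2->1, 3->2, 4->7; deleted nodes 7; deleted edges (7,0,hold); added nodes 15, 16; added edges (15,1,hold); (16,2,hold); result: nodes: 0:s, 1:s, 2:s, 3:q1, 6:q2, 11:dot, 12:dot, 13:dot, 14:dot, 15:dot, 16:dot edges: (0,6,i); (2,3,i); (3,0,o); (3,1,o); (6,1,o); (6,2,o); (11,0,hold); (12,0,hold); (13,0,hold); (14,1,hold); (15,1,hold); (16,2,hold)
step 3: rule r1; match: 0->3, 1->2, 2->0, 3->1, 4->16; deleted nodes 16; deleted edges (16,2,hold); added nodes 17, 18; added edges (17,0,hold); (18,1,hold); result: nodes: 0:s, 1:s, 2:s, 3:q1, 6:q2, 11:dot, 12:dot, 13:dot, 14:dot, 15:dot, 17:dot, 18:dot edges: (0,6,i); (2,3,i); (3,0,o); (3,1,o); (6,1,o); (6,2,o); (11,0,hold); (12,0,hold); (13,0,hold); (14,1,hold); (15,1,hold); (17,0,hold); (18,1,hold)
step 4: rule r2; match: 0->6, 1->0, 2->1, 3->2, 4->11; deleted nodes 11; deleted edges (11,0,hold); added nodes 19, 20; added edges (19,1,hold); (20,2,hold); result: nodes: 0:s, 1:s, 2:s, 3:q1, 6:q2, 12:dot, 13:dot, 14:dot, 15:dot, 17:dot, 18:dot, 19:dot, 20:dot edges: (0,6,i); (2,3,i); (3,0,o); (3,1,o); (6,1,o); (6,2,o); (12,0,hold); (13,0,hold); (14,1,hold); (15,1,hold); (17,0,hold); (18,1,hold); (19,1,hold); (20,2,hold)
step 5: rule r1; match: 0->3, 1->2, 2->0, 3->1, 4->20; deleted nodes 20; deleted edges (20,2,hold); added nodes 21, 22; added edges (21,0,hold); (22,1,hold); result: nodes: 0:s, 1:s, 2:s, 3:q1, 6:q2, 12:dot, 13:dot, 14:dot, 15:dot, 17:dot, 18:dot, 19:dot, 21:dot, 22:dot edges: (0,6,i); (2,3,i); (3,0,o); (3,1,o); (6,1,o); (6,2,o); (12,0,hold); (13,0,hold); (14,1,hold); (15,1,hold); (17,0,hold); (18,1,hold); (19,1,hold); (21,0,hold); (22,1,hold)
final:
nodes: 0:s, 1:s, 2:s, 3:q1, 6:q2, 12:dot, 13:dot, 14:dot, 15:dot, 17:dot, 18:dot, 19:dot, 21:dot, 22:dot
edges: (0,6,i); (2,3,i); (3,0,o); (3,1,o); (6,1,o); (6,2,o); (12,0,hold); (13,0,hold); (14,1,hold); (15,1,hold); (17,0,hold); (18,1,hold); (19,1,hold); (21,0,hold); (22,1,hold)


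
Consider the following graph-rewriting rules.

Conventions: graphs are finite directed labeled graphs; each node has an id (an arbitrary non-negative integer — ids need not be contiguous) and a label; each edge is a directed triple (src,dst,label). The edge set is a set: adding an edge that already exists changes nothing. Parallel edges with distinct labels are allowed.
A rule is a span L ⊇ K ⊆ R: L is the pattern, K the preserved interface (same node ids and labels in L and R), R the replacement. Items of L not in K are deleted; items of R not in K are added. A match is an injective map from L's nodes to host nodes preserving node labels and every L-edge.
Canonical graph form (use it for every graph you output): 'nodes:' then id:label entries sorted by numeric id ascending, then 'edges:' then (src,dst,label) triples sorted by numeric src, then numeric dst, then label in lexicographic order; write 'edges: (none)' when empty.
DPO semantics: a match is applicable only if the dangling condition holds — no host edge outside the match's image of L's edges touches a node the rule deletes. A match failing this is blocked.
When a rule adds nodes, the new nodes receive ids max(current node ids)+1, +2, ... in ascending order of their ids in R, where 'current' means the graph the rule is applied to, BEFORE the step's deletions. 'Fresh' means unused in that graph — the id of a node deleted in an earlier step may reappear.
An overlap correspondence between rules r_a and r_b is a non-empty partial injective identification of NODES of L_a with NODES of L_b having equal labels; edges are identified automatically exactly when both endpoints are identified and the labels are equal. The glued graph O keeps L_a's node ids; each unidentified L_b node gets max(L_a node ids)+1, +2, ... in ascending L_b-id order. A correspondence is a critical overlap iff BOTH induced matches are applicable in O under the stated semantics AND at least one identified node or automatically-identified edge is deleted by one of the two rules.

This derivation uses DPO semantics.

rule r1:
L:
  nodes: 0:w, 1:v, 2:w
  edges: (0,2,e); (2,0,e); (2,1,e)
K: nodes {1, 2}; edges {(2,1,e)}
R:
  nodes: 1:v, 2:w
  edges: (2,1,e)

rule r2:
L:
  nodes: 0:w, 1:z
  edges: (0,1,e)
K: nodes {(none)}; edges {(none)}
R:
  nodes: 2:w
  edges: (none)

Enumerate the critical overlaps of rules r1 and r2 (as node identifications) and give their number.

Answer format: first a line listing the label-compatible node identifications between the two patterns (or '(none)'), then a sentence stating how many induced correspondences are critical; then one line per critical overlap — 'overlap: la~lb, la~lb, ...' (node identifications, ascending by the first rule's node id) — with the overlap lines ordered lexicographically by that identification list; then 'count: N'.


label-compatible node identifications between L(r1) and L(r2): 0~0, 2~0
0 of the induced correspondences are critical overlaps of r1 and r2.
count: 0


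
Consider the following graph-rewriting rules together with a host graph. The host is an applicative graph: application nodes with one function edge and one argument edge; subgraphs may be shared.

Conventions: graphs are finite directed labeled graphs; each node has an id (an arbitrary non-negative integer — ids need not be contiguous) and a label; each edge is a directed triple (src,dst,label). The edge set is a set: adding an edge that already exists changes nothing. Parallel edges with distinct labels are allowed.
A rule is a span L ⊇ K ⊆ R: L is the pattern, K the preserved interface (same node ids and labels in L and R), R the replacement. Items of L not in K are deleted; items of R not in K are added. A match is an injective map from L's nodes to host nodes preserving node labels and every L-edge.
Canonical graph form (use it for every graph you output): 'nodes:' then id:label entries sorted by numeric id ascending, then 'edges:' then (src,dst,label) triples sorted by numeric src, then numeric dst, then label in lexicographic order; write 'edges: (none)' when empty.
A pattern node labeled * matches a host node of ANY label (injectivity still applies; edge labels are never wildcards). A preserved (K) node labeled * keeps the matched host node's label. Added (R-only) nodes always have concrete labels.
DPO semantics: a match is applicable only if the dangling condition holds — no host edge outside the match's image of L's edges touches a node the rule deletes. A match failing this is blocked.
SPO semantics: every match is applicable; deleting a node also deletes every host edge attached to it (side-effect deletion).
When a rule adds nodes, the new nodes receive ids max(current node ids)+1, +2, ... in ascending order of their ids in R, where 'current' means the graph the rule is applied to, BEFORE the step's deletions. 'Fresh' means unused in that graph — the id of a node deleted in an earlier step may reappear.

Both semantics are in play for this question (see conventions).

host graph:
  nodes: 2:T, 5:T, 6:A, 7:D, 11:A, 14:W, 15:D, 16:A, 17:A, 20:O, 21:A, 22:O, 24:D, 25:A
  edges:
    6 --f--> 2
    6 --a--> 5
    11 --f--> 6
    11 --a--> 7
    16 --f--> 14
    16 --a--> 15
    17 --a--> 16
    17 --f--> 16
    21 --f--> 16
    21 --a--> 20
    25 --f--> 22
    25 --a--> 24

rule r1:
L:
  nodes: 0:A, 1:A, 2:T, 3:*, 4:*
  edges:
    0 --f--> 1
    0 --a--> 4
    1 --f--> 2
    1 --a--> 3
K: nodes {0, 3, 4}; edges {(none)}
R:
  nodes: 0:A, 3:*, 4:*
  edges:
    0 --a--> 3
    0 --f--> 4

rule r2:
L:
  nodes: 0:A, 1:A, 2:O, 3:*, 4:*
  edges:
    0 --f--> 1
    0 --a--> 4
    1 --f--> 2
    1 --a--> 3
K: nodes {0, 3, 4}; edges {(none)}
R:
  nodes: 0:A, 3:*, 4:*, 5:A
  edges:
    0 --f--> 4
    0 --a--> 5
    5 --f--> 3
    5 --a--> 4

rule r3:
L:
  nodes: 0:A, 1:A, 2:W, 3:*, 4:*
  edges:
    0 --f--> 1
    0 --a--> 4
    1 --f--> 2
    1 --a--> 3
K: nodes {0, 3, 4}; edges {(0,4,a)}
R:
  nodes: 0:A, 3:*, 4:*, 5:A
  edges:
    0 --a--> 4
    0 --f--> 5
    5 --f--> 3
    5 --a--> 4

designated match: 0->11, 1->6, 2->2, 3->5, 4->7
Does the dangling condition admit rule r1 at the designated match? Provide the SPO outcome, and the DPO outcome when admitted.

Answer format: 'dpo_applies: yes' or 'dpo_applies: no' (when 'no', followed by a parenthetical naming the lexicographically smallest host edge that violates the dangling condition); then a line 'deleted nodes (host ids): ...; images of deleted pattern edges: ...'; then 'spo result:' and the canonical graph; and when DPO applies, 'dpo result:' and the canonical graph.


dpo_applies: yes
deleted nodes (host ids): 2, 6; images of deleted pattern edges: (6,2,f); (6,5,a); (11,6,f); (11,7,a)
spo result:
nodes: 5:T, 7:D, 11:A, 14:W, 15:D, 16:A, 17:A, 20:O, 21:A, 22:O, 24:D, 25:A
edges: (11,5,a); (11,7,f); (16,14,f); (16,15,a); (17,16,a); (17,16,f); (21,16,f); (21,20,a); (25,22,f); (25,24,a)
dpo result:
nodes: 5:T, 7:D, 11:A, 14:W, 15:D, 16:A, 17:A, 20:O, 21:A, 22:O, 24:D, 25:A
edges: (11,5,a); (11,7,f); (16,14,f); (16,15,a); (17,16,a); (17,16,f); (21,16,f); (21,20,a); (25,22,f); (25,24,a)


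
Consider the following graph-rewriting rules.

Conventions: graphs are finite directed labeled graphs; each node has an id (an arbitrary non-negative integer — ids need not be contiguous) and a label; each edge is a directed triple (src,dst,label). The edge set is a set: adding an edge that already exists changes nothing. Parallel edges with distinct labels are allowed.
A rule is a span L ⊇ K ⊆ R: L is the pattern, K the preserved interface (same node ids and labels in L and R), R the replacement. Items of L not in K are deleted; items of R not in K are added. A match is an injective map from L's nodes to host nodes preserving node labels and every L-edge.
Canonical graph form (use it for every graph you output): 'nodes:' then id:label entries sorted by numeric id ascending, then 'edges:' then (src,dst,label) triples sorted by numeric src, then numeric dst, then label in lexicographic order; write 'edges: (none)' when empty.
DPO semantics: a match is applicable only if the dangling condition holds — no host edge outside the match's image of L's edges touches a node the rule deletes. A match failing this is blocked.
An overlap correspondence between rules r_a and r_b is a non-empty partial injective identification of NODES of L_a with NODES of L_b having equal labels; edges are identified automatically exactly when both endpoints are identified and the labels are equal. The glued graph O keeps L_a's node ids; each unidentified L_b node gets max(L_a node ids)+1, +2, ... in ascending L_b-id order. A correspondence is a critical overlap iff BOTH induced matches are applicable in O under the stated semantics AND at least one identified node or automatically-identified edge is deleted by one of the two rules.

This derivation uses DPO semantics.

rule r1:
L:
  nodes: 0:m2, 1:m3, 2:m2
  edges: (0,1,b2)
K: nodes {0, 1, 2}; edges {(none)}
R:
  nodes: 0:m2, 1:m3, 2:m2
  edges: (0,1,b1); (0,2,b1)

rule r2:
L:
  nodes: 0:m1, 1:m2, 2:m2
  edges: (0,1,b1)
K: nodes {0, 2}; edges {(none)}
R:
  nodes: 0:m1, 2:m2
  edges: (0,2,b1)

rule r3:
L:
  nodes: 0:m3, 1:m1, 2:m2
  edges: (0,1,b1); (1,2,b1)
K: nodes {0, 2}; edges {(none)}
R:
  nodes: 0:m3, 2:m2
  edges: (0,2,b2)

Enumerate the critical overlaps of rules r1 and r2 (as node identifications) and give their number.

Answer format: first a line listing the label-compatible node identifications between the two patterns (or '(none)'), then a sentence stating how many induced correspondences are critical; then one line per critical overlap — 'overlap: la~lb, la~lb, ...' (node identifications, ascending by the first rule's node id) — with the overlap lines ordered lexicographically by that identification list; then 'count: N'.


label-compatible node identifications between L(r1) and L(r2): 0~1, 0~2, 2~1, 2~2
2 of the induced correspondences are critical overlaps of r1 and r2.
overlap: 0~2, 2~1
overlap: 2~1
count: 2


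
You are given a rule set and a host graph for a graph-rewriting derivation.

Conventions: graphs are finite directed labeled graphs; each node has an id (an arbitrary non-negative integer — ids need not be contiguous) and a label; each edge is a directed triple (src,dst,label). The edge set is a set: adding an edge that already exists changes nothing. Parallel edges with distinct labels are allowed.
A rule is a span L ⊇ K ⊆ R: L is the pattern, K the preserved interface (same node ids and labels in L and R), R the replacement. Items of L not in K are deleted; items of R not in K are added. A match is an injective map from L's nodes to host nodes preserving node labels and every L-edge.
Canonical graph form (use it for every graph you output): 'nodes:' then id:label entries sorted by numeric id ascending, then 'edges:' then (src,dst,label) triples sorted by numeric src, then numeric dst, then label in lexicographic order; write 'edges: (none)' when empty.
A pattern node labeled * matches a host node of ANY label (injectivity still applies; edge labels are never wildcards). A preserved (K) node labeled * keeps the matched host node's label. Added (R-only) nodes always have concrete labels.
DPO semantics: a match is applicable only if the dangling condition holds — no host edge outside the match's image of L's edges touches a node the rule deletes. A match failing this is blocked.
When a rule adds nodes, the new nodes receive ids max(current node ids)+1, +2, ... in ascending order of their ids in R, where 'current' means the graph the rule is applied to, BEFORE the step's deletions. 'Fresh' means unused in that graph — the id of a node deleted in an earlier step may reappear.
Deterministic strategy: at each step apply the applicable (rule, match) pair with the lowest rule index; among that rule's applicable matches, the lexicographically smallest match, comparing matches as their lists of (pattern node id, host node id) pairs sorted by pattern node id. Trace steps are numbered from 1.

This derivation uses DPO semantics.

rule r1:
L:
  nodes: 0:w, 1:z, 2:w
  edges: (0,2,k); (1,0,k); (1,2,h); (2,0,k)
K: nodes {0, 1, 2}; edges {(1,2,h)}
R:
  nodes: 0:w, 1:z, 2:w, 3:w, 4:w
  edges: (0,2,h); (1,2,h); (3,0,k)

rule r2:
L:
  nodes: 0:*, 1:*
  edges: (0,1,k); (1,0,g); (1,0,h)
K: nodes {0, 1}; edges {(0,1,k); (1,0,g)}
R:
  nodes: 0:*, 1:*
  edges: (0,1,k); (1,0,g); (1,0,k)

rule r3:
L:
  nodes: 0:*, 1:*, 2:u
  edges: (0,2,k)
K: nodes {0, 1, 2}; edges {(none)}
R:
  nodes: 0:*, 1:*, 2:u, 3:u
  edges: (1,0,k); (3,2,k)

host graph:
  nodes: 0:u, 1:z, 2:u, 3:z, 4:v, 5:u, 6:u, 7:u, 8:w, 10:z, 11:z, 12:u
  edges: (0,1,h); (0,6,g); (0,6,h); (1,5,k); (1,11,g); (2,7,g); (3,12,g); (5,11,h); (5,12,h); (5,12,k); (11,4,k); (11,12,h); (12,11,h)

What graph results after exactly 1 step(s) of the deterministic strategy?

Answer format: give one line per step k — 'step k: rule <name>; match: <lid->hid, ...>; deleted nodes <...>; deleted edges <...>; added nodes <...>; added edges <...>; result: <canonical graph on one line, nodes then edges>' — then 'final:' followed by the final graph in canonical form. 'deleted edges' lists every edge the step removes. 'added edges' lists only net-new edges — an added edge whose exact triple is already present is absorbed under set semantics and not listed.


step 1: rule r3; match: 0->1, 1->0, 2->5; deleted nodes (none); deleted edges (1,5,k); added nodes 13; added edges (0,1,k); (13,5,k); result: nodes: 0:u, 1:z, 2:u, 3:z, 4:v, 5:u, 6:u, 7:u, 8:w, 10:z, 11:z, 12:u, 13:u edges: (0,1,h); (0,1,k); (0,6,g); (0,6,h); (1,11,g); (2,7,g); (3,12,g); (5,11,h); (5,12,h); (5,12,k); (11,4,k); (11,12,h); (12,11,h); (13,5,k)
final:
nodes: 0:u, 1:z, 2:u, 3:z, 4:v, 5:u, 6:u, 7:u, 8:w, 10:z, 11:z, 12:u, 13:u
edges: (0,1,h); (0,1,k); (0,6,g); (0,6,h); (1,11,g); (2,7,g); (3,12,g); (5,11,h); (5,12,h); (5,12,k); (11,4,k); (11,12,h); (12,11,h); (13,5,k)


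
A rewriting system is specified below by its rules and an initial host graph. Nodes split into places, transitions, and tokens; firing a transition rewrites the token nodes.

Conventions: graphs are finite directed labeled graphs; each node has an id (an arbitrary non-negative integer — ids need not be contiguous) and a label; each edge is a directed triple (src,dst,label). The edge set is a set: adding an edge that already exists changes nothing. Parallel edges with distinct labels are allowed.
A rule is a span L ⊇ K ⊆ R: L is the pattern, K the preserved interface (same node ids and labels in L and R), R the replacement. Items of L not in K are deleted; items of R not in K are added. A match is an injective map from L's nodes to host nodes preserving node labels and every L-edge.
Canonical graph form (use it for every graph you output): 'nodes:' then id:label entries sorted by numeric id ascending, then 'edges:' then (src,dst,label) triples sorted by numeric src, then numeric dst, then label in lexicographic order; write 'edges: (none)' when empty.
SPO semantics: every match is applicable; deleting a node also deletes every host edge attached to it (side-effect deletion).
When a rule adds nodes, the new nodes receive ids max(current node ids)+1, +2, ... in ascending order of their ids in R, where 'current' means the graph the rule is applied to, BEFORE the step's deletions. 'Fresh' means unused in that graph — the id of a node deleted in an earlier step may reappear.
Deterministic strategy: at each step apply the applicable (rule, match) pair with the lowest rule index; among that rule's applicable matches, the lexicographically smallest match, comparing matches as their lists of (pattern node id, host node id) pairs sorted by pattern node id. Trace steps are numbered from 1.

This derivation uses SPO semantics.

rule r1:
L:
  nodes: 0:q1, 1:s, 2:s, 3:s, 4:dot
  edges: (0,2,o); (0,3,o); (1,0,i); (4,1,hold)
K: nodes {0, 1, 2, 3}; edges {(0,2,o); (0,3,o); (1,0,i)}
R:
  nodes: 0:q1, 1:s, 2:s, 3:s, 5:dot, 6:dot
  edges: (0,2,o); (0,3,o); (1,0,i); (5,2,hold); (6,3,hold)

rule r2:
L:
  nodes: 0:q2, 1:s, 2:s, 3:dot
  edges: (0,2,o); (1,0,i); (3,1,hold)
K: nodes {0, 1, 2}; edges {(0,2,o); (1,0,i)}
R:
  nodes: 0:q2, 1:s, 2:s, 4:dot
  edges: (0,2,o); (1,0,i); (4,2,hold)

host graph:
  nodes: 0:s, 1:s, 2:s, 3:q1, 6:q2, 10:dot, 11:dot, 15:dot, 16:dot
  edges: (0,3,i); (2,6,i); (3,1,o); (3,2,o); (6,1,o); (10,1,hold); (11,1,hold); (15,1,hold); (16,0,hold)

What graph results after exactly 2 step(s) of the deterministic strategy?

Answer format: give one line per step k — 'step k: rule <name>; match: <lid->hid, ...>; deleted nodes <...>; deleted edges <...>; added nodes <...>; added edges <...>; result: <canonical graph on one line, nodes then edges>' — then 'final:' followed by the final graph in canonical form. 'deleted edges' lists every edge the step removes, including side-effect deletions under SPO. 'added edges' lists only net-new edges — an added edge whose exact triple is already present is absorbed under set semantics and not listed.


step 1: rule r1; match: 0->3, 1->0, 2->1, 3->2, 4->16; deleted nodes 16; deleted edges (16,0,hold); added nodes 17, 18; added edges (17,1,hold); (18,2,hold); result: nodes: 0:s, 1:s, 2:s, 3:q1, 6:q2, 10:dot, 11:dot, 15:dot, 17:dot, 18:dot edges: (0,3,i); (2,6,i); (3,1,o); (3,2,o); (6,1,o); (10,1,hold); (11,1,hold); (15,1,hold); (17,1,hold); (18,2,hold)
step 2: rule r2; match: 0->6, 1->2, 2->1, 3->18; deleted nodes 18; deleted edges (18,2,hold); added nodes 19; added edges (19,1,hold); result: nodes: 0:s, 1:s, 2:s, 3:q1, 6:q2, 10:dot, 11:dot, 15:dot, 17:dot, 19:dot edges: (0,3,i); (2,6,i); (3,1,o); (3,2,o); (6,1,o); (10,1,hold); (11,1,hold); (15,1,hold); (17,1,hold); (19,1,hold)
final:
nodes: 0:s, 1:s, 2:s, 3:q1, 6:q2, 10:dot, 11:dot, 15:dot, 17:dot, 19:dot
edges: (0,3,i); (2,6,i); (3,1,o); (3,2,o); (6,1,o); (10,1,hold); (11,1,hold); (15,1,hold); (17,1,hold); (19,1,hold)


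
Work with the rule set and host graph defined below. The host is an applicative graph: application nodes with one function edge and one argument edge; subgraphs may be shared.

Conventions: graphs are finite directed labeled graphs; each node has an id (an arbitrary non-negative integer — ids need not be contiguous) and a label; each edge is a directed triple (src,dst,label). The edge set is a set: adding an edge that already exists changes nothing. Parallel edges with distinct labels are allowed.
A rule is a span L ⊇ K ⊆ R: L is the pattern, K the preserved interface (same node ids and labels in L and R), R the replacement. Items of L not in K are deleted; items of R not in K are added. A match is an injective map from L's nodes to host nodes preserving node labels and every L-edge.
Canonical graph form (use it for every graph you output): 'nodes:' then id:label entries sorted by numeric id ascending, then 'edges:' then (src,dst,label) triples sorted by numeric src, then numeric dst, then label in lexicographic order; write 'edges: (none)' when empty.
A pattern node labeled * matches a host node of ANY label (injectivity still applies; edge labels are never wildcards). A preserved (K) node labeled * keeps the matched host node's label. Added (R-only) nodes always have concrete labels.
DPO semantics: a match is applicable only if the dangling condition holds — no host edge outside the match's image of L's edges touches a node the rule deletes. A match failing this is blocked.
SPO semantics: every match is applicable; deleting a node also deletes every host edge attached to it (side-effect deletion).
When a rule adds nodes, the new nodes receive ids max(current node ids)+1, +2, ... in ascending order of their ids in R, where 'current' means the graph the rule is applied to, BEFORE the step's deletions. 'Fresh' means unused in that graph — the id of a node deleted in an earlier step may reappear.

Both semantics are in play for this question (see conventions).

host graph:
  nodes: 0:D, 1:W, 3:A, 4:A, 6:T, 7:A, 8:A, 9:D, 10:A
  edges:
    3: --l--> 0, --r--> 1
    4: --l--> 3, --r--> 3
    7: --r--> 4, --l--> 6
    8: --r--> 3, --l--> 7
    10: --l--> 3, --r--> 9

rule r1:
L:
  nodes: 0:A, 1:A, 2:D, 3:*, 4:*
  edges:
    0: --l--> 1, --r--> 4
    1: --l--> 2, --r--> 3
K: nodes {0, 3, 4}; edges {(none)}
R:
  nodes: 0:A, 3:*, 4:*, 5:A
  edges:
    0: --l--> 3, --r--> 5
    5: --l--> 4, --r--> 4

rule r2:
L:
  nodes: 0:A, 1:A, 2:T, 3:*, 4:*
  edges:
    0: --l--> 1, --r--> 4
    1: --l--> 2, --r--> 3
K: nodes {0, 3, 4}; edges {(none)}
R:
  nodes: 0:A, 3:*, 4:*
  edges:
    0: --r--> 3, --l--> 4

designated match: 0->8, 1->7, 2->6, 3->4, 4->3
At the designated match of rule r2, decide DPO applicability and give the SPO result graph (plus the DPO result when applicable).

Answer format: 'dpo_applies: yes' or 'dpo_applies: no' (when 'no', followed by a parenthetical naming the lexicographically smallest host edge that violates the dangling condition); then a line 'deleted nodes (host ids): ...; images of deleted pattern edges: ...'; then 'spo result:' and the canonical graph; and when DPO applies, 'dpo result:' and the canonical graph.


dpo_applies: yes
deleted nodes (host ids): 6, 7; images of deleted pattern edges: (7,4,r); (7,6,l); (8,3,r); (8,7,l)
spo result:
nodes: 0:D, 1:W, 3:A, 4:A, 8:A, 9:D, 10:A
edges: (3,0,l); (3,1,r); (4,3,l); (4,3,r); (8,3,l); (8,4,r); (10,3,l); (10,9,r)
dpo result:
nodes: 0:D, 1:W, 3:A, 4:A, 8:A, 9:D, 10:A
edges: (3,0,l); (3,1,r); (4,3,l); (4,3,r); (8,3,l); (8,4,r); (10,3,l); (10,9,r)


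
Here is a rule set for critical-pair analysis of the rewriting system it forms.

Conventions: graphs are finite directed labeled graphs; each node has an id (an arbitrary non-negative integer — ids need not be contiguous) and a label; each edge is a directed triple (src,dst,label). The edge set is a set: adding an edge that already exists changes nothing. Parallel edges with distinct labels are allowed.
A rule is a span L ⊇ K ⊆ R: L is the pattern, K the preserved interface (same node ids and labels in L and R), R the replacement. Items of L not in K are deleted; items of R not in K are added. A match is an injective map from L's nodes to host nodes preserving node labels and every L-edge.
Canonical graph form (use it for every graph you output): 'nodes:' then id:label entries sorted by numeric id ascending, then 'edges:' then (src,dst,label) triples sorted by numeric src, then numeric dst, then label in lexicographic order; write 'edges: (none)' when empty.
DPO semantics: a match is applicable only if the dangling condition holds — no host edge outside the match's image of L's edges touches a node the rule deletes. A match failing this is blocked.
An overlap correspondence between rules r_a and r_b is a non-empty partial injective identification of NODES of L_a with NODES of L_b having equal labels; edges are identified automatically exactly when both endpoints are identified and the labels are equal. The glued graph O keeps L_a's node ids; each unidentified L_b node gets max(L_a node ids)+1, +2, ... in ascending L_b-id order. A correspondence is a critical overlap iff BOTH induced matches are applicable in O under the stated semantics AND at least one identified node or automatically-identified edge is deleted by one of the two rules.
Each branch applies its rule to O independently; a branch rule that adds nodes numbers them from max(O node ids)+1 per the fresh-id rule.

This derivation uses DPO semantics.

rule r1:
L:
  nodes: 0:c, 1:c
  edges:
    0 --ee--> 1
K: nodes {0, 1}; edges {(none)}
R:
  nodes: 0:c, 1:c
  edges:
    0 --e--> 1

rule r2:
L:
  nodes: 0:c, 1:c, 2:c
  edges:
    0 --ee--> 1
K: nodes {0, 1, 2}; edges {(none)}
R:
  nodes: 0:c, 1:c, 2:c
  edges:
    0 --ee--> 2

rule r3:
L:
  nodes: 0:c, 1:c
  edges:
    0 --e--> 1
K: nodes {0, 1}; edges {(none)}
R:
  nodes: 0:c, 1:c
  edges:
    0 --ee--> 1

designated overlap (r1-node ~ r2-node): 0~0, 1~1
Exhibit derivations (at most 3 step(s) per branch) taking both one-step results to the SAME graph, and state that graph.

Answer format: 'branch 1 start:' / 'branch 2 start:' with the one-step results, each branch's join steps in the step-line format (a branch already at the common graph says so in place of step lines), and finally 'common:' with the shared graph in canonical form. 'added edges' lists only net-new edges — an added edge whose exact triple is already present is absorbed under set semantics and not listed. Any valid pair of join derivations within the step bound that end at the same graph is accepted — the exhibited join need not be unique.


branch 1 start:
nodes: 0:c, 1:c, 2:c
edges: (0,1,e)
branch 2 start:
nodes: 0:c, 1:c, 2:c
edges: (0,2,ee)
branch 1 step 1: rule r3; match: 0->0, 1->1; deleted nodes (none); deleted edges (0,1,e); added nodes (none); added edges (0,1,ee); result: nodes: 0:c, 1:c, 2:c edges: (0,1,ee)
branch 2 step 1: rule r2; match: 0->0, 1->2, 2->1; deleted nodes (none); deleted edges (0,2,ee); added nodes (none); added edges (0,1,ee); result: nodes: 0:c, 1:c, 2:c edges: (0,1,ee)
common:
nodes: 0:c, 1:c, 2:c
edges: (0,1,ee)


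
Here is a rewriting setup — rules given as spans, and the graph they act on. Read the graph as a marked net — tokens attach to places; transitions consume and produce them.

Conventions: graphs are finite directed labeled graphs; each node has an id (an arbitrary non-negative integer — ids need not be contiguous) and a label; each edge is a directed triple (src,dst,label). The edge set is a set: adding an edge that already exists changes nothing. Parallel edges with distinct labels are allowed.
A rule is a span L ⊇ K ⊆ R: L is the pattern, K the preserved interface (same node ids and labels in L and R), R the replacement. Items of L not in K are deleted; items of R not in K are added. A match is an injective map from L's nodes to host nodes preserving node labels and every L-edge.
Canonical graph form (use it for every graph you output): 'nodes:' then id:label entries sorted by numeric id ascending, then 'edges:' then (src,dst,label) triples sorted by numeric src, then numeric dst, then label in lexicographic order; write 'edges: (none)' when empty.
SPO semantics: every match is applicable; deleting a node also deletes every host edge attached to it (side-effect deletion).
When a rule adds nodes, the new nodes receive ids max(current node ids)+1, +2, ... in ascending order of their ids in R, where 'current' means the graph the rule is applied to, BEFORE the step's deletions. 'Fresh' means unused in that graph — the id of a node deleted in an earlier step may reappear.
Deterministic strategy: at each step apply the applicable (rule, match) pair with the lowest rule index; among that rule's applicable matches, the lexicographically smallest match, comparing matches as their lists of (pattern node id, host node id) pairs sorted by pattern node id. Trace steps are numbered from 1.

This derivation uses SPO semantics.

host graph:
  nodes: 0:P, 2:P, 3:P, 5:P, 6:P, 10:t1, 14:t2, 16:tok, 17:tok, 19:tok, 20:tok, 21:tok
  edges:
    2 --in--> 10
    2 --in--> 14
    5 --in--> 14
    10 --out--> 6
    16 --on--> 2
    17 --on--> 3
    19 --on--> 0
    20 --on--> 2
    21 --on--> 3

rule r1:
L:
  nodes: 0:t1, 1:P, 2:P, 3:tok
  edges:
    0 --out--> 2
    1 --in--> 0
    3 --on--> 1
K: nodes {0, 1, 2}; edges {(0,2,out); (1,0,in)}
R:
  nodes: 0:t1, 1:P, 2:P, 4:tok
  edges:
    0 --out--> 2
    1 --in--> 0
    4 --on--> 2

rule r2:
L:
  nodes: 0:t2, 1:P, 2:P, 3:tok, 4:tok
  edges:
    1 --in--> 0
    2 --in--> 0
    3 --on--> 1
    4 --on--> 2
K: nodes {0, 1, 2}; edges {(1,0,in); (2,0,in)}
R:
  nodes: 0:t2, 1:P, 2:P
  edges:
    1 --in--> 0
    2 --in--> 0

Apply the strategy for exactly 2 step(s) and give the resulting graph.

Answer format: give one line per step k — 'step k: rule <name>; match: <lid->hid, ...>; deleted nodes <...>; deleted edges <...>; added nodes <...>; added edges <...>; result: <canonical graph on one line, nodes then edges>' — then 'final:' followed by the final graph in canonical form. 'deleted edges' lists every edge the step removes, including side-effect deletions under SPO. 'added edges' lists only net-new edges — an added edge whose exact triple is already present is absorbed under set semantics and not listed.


step 1: rule r1; match: 0->10, 1->2, 2->6, 3->16; deleted nodes 16; deleted edges (16,2,on); added nodes 22; added edges (22,6,on); result: nodes: 0:P, 2:P, 3:P, 5:P, 6:P, 10:t1, 14:t2, 17:tok, 19:tok, 20:tok, 21:tok, 22:tok edges: (2,10,in); (2,14,in); (5,14,in); (10,6,out); (17,3,on); (19,0,on); (20,2,on); (21,3,on); (22,6,on)
step 2: rule r1; match: 0->10, 1->2, 2->6, 3->20; deleted nodes 20; deleted edges (20,2,on); added nodes 23; added edges (23,6,on); result: nodes: 0:P, 2:P, 3:P, 5:P, 6:P, 10:t1, 14:t2, 17:tok, 19:tok, 21:tok, 22:tok, 23:tok edges: (2,10,in); (2,14,in); (5,14,in); (10,6,out); (17,3,on); (19,0,on); (21,3,on); (22,6,on); (23,6,on)
final:
nodes: 0:P, 2:P, 3:P, 5:P, 6:P, 10:t1, 14:t2, 17:tok, 19:tok, 21:tok, 22:tok, 23:tok
edges: (2,10,in); (2,14,in); (5,14,in); (10,6,out); (17,3,on); (19,0,on); (21,3,on); (22,6,on); (23,6,on)
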